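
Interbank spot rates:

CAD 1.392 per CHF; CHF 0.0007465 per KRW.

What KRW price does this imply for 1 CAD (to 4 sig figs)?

CAD/KRW = 962.3

1 CAD ÷ 1.392 = 0.718391 CHF
0.718391 CHF ÷ 0.0007465 = 962.345 KRW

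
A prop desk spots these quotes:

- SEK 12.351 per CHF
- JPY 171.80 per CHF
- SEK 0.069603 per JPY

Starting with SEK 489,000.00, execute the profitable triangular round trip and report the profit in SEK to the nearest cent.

Profitable loop is SEK → JPY → CHF → SEK:
SEK 489,000.00 ÷ 0.069603 = JPY 7,025,559
JPY 7,025,559 ÷ 171.80 = CHF 40,893.83
CHF 40,893.83 × 12.351 = SEK 505,079.64
Profit = SEK 505,079.64 − SEK 489,000.00

Profit: SEK 16,079.64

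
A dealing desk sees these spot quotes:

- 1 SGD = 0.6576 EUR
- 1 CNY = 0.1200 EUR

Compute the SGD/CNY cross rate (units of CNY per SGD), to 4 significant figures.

1 SGD × 0.6576 = 0.6576 EUR
0.6576 EUR ÷ 0.1200 = 5.48 CNY

SGD/CNY = 5.480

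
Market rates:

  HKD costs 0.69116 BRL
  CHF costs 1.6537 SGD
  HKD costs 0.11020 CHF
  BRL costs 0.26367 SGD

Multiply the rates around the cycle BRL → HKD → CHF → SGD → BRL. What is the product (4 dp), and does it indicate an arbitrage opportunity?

1.0000 (no arbitrage)

Around BRL → HKD → CHF → SGD → BRL: 1 ÷ 0.69116 × 0.11020 × 1.6537 ÷ 0.26367 = 0.999998
Product ≈ 1 (deviation 0.000%, within rounding noise).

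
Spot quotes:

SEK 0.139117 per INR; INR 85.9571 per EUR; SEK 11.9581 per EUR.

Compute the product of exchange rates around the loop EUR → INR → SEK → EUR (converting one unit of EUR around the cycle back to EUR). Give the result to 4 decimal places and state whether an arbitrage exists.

1.0000 (no arbitrage)

Around EUR → INR → SEK → EUR: 1 × 85.9571 × 0.139117 ÷ 11.9581 = 0.999999
Product ≈ 1 (deviation 0.000%, within rounding noise).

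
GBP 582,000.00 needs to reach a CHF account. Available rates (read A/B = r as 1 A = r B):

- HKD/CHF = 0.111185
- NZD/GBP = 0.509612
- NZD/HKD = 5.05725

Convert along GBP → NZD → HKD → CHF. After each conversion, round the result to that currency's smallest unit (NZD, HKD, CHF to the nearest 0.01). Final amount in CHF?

CHF 642,161.05

GBP 582,000.00 ÷ 0.509612 = NZD 1,142,045.32
NZD 1,142,045.32 × 5.05725 = HKD 5,775,608.69
HKD 5,775,608.69 × 0.111185 = CHF 642,161.05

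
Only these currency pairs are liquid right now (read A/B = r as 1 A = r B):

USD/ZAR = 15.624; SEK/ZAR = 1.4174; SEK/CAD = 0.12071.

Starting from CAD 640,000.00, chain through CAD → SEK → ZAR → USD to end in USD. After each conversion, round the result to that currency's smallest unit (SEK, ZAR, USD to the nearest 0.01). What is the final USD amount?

USD 480,990.97

CAD 640,000.00 ÷ 0.12071 = SEK 5,301,963.38
SEK 5,301,963.38 × 1.4174 = ZAR 7,515,002.89
ZAR 7,515,002.89 ÷ 15.624 = USD 480,990.97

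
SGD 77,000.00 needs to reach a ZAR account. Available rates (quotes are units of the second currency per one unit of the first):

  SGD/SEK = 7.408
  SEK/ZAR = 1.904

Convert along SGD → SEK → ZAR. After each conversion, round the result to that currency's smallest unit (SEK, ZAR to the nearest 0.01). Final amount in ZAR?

SGD 77,000.00 × 7.408 = SEK 570,416.00
SEK 570,416.00 × 1.904 = ZAR 1,086,072.06

ZAR 1,086,072.06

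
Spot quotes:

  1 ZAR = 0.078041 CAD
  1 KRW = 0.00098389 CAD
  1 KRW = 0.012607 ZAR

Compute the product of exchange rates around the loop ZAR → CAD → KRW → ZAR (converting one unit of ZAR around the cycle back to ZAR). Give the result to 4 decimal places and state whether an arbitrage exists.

1.0000 (no arbitrage)

Around ZAR → CAD → KRW → ZAR: 1 × 0.078041 ÷ 0.00098389 × 0.012607 = 0.999972
Product ≈ 1 (deviation 0.003%, within rounding noise).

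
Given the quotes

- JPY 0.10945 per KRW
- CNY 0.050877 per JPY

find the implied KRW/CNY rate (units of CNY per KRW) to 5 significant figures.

1 KRW × 0.10945 = 0.10945 JPY
0.10945 JPY × 0.050877 = 0.00556849 CNY

KRW/CNY = 0.0055685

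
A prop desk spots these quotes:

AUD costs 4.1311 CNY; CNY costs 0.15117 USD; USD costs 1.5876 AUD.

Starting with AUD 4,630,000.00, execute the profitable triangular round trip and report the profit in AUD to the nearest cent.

Profitable loop is AUD → USD → CNY → AUD:
AUD 4,630,000.00 ÷ 1.5876 = USD 2,916,351.73
USD 2,916,351.73 ÷ 0.15117 = CNY 19,291,868.27
CNY 19,291,868.27 ÷ 4.1311 = AUD 4,669,910.74
Profit = AUD 4,669,910.74 − AUD 4,630,000.00

Profit: AUD 39,910.74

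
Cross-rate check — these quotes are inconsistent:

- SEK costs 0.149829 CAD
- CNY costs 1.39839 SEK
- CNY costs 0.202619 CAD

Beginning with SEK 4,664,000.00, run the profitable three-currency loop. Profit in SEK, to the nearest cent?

Profitable loop is SEK → CAD → CNY → SEK:
SEK 4,664,000.00 × 0.149829 = CAD 698,802.46
CAD 698,802.46 ÷ 0.202619 = CNY 3,448,849.59
CNY 3,448,849.59 × 1.39839 = SEK 4,822,836.78
Profit = SEK 4,822,836.78 − SEK 4,664,000.00

Profit: SEK 158,836.78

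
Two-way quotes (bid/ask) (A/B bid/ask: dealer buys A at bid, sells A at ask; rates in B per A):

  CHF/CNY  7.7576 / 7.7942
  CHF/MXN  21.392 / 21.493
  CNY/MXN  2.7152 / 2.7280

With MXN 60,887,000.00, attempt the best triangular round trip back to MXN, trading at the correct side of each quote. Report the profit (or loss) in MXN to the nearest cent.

Best loop MXN → CNY → CHF → MXN:
MXN 60,887,000.00 ÷ 2.7280 (buy CNY at ask) = CNY 22,319,281.52
CNY 22,319,281.52 ÷ 7.7942 (buy CHF at ask) = CHF 2,863,575.67
CHF 2,863,575.67 × 21.392 (sell CHF at bid) = MXN 61,257,610.84

Net profit: MXN 370,610.84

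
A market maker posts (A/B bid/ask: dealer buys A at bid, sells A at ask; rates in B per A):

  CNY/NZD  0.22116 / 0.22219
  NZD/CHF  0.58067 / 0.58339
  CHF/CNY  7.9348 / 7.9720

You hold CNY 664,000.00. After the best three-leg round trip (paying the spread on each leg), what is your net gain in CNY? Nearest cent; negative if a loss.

Best loop CNY → NZD → CHF → CNY:
CNY 664,000.00 × 0.22116 (sell CNY at bid) = NZD 146,850.24
NZD 146,850.24 × 0.58067 (sell NZD at bid) = CHF 85,271.53
CHF 85,271.53 × 7.9348 (sell CHF at bid) = CNY 676,612.53

Net profit: CNY 12,612.53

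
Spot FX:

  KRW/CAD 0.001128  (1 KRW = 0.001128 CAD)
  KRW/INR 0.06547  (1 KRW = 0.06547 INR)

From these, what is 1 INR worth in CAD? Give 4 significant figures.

1 INR ÷ 0.06547 = 15.2742 KRW
15.2742 KRW × 0.001128 = 0.0172293 CAD

INR/CAD = 0.01723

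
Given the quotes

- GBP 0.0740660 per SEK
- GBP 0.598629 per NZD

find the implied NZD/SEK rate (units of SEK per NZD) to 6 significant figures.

NZD/SEK = 8.08237

1 NZD × 0.598629 = 0.598629 GBP
0.598629 GBP ÷ 0.0740660 = 8.08237 SEK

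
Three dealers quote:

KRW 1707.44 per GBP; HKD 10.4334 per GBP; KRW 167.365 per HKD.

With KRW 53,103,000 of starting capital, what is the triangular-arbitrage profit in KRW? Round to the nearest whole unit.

Profit: KRW 1,205,037

Profitable loop is KRW → GBP → HKD → KRW:
KRW 53,103,000 ÷ 1707.44 = GBP 31,100.95
GBP 31,100.95 × 10.4334 = HKD 324,488.61
HKD 324,488.61 × 167.365 = KRW 54,308,037
Profit = KRW 54,308,037 − KRW 53,103,000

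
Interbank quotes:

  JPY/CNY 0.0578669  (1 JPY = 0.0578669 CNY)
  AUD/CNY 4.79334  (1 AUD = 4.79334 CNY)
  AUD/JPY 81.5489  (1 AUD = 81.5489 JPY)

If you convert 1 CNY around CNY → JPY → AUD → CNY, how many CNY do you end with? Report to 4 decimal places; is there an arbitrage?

Around CNY → JPY → AUD → CNY: 1 ÷ 0.0578669 ÷ 81.5489 × 4.79334 = 1.015757
Product > 1; profitable direction is CNY → JPY → AUD → CNY.

1.0158 (arbitrage exists)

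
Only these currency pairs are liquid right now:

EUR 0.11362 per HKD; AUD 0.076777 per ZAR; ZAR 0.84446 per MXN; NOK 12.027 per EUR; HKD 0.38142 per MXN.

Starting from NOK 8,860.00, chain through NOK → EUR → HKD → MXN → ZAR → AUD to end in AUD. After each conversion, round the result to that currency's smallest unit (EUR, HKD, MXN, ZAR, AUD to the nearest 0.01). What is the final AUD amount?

AUD 1,102.13

NOK 8,860.00 ÷ 12.027 = EUR 736.68
EUR 736.68 ÷ 0.11362 = HKD 6,483.72
HKD 6,483.72 ÷ 0.38142 = MXN 16,998.90
MXN 16,998.90 × 0.84446 = ZAR 14,354.89
ZAR 14,354.89 × 0.076777 = AUD 1,102.13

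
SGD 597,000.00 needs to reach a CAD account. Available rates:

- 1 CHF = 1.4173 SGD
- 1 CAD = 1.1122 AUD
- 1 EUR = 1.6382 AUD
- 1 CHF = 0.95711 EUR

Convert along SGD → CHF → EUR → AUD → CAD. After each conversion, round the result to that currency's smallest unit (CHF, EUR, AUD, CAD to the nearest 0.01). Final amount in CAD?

SGD 597,000.00 ÷ 1.4173 = CHF 421,223.45
CHF 421,223.45 × 0.95711 = EUR 403,157.18
EUR 403,157.18 × 1.6382 = AUD 660,452.09
AUD 660,452.09 ÷ 1.1122 = CAD 593,824.93

CAD 593,824.93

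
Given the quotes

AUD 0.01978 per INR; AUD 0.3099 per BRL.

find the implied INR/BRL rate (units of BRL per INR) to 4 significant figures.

INR/BRL = 0.06383

1 INR × 0.01978 = 0.01978 AUD
0.01978 AUD ÷ 0.3099 = 0.063827 BRL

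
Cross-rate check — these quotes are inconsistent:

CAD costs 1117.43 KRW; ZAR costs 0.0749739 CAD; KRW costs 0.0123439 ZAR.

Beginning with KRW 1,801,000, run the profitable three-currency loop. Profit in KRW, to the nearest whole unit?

Profitable loop is KRW → ZAR → CAD → KRW:
KRW 1,801,000 × 0.0123439 = ZAR 22,231.36
ZAR 22,231.36 × 0.0749739 = CAD 1,666.77
CAD 1,666.77 × 1117.43 = KRW 1,862,501
Profit = KRW 1,862,501 − KRW 1,801,000

Profit: KRW 61,501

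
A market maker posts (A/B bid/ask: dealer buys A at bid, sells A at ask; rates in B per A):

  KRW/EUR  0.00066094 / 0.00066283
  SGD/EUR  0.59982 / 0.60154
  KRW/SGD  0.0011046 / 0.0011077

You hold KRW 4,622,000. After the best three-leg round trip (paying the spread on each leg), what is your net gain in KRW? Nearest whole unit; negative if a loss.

Best loop KRW → SGD → EUR → KRW:
KRW 4,622,000 × 0.0011046 (sell KRW at bid) = SGD 5,105.46
SGD 5,105.46 × 0.59982 (sell SGD at bid) = EUR 3,062.36
EUR 3,062.36 ÷ 0.00066283 (buy KRW at ask) = KRW 4,620,125

Net result: KRW -1,875 (no profitable arbitrage after spreads)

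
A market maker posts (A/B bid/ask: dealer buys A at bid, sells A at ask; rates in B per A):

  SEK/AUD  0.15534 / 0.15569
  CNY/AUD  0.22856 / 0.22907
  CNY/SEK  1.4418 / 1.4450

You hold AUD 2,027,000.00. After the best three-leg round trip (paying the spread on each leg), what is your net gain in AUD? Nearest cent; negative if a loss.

Net profit: AUD 32,327.46

Best loop AUD → SEK → CNY → AUD:
AUD 2,027,000.00 ÷ 0.15569 (buy SEK at ask) = SEK 13,019,461.75
SEK 13,019,461.75 ÷ 1.4450 (buy CNY at ask) = CNY 9,010,008.13
CNY 9,010,008.13 × 0.22856 (sell CNY at bid) = AUD 2,059,327.46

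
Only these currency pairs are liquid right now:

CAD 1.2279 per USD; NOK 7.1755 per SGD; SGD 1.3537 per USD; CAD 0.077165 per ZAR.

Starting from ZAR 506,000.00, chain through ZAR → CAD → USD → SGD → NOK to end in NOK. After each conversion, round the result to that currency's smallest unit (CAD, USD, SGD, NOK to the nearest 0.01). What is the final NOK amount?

NOK 308,874.78

ZAR 506,000.00 × 0.077165 = CAD 39,045.49
CAD 39,045.49 ÷ 1.2279 = USD 31,798.59
USD 31,798.59 × 1.3537 = SGD 43,045.75
SGD 43,045.75 × 7.1755 = NOK 308,874.78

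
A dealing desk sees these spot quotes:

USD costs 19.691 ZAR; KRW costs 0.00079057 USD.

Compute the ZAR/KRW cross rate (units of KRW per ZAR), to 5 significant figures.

1 ZAR ÷ 19.691 = 0.0507846 USD
0.0507846 USD ÷ 0.00079057 = 64.238 KRW

ZAR/KRW = 64.238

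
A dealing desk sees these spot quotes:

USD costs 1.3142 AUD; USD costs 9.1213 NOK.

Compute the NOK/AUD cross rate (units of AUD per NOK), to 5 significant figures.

NOK/AUD = 0.14408

1 NOK ÷ 9.1213 = 0.109633 USD
0.109633 USD × 1.3142 = 0.14408 AUD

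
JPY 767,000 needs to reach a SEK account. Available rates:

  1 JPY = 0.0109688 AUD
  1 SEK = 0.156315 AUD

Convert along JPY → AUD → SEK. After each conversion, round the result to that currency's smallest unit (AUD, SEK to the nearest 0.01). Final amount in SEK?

JPY 767,000 × 0.0109688 = AUD 8,413.07
AUD 8,413.07 ÷ 0.156315 = SEK 53,821.26

SEK 53,821.26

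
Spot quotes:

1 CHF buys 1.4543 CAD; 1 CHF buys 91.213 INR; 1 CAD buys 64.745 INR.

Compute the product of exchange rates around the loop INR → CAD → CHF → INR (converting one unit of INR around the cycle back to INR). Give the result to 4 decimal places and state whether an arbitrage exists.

Around INR → CAD → CHF → INR: 1 ÷ 64.745 ÷ 1.4543 × 91.213 = 0.968716
Product < 1; profitable direction is INR → CHF → CAD → INR.

0.9687 (arbitrage exists)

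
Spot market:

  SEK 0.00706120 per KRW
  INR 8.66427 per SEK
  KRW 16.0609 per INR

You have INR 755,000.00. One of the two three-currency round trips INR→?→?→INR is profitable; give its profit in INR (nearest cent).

Profitable loop is INR → SEK → KRW → INR:
INR 755,000.00 ÷ 8.66427 = SEK 87,139.48
SEK 87,139.48 ÷ 0.00706120 = KRW 12,340,605
KRW 12,340,605 ÷ 16.0609 = INR 768,363.25
Profit = INR 768,363.25 − INR 755,000.00

Profit: INR 13,363.25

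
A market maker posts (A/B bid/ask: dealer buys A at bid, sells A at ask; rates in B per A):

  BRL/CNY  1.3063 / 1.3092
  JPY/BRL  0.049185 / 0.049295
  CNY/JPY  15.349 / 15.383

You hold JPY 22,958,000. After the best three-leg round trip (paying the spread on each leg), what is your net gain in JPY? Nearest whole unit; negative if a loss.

Net profit: JPY 167,128

Best loop JPY → CNY → BRL → JPY:
JPY 22,958,000 ÷ 15.383 (buy CNY at ask) = CNY 1,492,426.70
CNY 1,492,426.70 ÷ 1.3092 (buy BRL at ask) = BRL 1,139,953.18
BRL 1,139,953.18 ÷ 0.049295 (buy JPY at ask) = JPY 23,125,128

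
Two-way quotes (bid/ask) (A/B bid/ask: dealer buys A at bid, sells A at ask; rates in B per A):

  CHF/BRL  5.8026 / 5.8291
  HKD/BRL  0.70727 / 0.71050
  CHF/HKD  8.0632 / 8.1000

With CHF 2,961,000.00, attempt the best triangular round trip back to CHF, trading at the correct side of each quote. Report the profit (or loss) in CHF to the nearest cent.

Best loop CHF → BRL → HKD → CHF:
CHF 2,961,000.00 × 5.8026 (sell CHF at bid) = BRL 17,181,498.60
BRL 17,181,498.60 ÷ 0.71050 (buy HKD at ask) = HKD 24,182,264.04
HKD 24,182,264.04 ÷ 8.1000 (buy CHF at ask) = CHF 2,985,464.70

Net profit: CHF 24,464.70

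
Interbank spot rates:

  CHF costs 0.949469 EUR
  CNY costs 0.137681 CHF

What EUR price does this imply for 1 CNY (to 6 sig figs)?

1 CNY × 0.137681 = 0.137681 CHF
0.137681 CHF × 0.949469 = 0.130724 EUR

CNY/EUR = 0.130724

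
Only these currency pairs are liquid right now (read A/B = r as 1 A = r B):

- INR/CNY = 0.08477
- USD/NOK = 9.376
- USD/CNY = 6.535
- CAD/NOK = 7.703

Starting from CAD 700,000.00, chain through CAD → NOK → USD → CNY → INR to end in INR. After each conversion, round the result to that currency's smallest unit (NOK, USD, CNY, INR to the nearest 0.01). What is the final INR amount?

CAD 700,000.00 × 7.703 = NOK 5,392,100.00
NOK 5,392,100.00 ÷ 9.376 = USD 575,095.99
USD 575,095.99 × 6.535 = CNY 3,758,252.29
CNY 3,758,252.29 ÷ 0.08477 = INR 44,334,697.30

INR 44,334,697.30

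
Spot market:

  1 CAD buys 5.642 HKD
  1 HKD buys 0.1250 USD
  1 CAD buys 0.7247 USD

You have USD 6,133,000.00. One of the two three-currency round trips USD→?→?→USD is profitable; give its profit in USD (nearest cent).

Profitable loop is USD → HKD → CAD → USD:
USD 6,133,000.00 ÷ 0.1250 = HKD 49,064,000.00
HKD 49,064,000.00 ÷ 5.642 = CAD 8,696,207.02
CAD 8,696,207.02 × 0.7247 = USD 6,302,141.23
Profit = USD 6,302,141.23 − USD 6,133,000.00

Profit: USD 169,141.23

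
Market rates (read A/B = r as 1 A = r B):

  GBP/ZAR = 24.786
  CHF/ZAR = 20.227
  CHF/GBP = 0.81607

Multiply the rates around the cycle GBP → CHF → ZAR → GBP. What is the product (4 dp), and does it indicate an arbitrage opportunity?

Around GBP → CHF → ZAR → GBP: 1 ÷ 0.81607 × 20.227 ÷ 24.786 = 0.999995
Product ≈ 1 (deviation 0.001%, within rounding noise).

1.0000 (no arbitrage)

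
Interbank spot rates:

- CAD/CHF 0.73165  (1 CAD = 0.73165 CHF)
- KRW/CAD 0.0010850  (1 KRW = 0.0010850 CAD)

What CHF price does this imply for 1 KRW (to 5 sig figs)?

1 KRW × 0.0010850 = 0.001085 CAD
0.001085 CAD × 0.73165 = 0.00079384 CHF

KRW/CHF = 0.00079384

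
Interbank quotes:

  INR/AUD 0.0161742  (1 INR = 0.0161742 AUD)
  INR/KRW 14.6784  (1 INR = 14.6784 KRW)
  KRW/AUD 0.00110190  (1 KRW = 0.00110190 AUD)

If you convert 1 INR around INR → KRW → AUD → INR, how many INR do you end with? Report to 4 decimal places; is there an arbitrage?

Around INR → KRW → AUD → INR: 1 × 14.6784 × 0.00110190 ÷ 0.0161742 = 0.999996
Product ≈ 1 (deviation 0.000%, within rounding noise).

1.0000 (no arbitrage)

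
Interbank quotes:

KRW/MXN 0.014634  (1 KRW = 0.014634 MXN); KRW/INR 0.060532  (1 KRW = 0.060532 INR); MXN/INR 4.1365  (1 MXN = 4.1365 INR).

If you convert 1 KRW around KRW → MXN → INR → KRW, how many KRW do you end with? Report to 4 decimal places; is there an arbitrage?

Around KRW → MXN → INR → KRW: 1 × 0.014634 × 4.1365 ÷ 0.060532 = 1.000025
Product ≈ 1 (deviation 0.003%, within rounding noise).

1.0000 (no arbitrage)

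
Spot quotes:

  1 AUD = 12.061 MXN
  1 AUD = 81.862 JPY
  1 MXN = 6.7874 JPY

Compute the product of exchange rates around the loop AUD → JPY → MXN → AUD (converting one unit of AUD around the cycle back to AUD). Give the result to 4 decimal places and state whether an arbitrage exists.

Around AUD → JPY → MXN → AUD: 1 × 81.862 ÷ 6.7874 ÷ 12.061 = 0.999990
Product ≈ 1 (deviation 0.001%, within rounding noise).

1.0000 (no arbitrage)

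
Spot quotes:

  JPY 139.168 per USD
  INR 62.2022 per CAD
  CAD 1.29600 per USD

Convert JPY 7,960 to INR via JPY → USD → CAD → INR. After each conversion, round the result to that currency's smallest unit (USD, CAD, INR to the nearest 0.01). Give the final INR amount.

JPY 7,960 ÷ 139.168 = USD 57.20
USD 57.20 × 1.29600 = CAD 74.13
CAD 74.13 × 62.2022 = INR 4,611.05

INR 4,611.05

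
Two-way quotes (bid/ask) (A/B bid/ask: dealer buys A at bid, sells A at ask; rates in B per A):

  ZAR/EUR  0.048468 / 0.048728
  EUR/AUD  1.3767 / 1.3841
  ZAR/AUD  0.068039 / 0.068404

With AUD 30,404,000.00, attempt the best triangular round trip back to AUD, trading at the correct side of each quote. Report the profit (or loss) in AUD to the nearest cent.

Net profit: AUD 268,034.97

Best loop AUD → EUR → ZAR → AUD:
AUD 30,404,000.00 ÷ 1.3841 (buy EUR at ask) = EUR 21,966,620.91
EUR 21,966,620.91 ÷ 0.048728 (buy ZAR at ask) = ZAR 450,800,790.28
ZAR 450,800,790.28 × 0.068039 (sell ZAR at bid) = AUD 30,672,034.97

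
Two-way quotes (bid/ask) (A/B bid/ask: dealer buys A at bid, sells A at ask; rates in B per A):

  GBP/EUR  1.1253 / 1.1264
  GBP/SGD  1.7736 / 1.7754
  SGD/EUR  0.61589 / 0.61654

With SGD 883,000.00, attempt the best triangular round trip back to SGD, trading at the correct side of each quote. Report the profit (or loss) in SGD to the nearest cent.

Best loop SGD → GBP → EUR → SGD:
SGD 883,000.00 ÷ 1.7754 (buy GBP at ask) = GBP 497,352.71
GBP 497,352.71 × 1.1253 (sell GBP at bid) = EUR 559,671.00
EUR 559,671.00 ÷ 0.61654 (buy SGD at ask) = SGD 907,761.06

Net profit: SGD 24,761.06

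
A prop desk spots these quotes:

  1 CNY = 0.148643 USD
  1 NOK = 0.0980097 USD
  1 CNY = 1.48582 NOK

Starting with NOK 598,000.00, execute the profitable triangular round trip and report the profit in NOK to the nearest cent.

Profit: NOK 12,394.18

Profitable loop is NOK → CNY → USD → NOK:
NOK 598,000.00 ÷ 1.48582 = CNY 402,471.36
CNY 402,471.36 × 0.148643 = USD 59,824.55
USD 59,824.55 ÷ 0.0980097 = NOK 610,394.18
Profit = NOK 610,394.18 − NOK 598,000.00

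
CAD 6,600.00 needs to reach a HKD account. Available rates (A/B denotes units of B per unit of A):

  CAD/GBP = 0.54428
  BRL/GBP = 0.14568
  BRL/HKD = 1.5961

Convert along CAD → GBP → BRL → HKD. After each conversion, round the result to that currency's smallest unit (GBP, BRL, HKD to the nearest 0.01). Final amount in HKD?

HKD 39,357.43

CAD 6,600.00 × 0.54428 = GBP 3,592.25
GBP 3,592.25 ÷ 0.14568 = BRL 24,658.50
BRL 24,658.50 × 1.5961 = HKD 39,357.43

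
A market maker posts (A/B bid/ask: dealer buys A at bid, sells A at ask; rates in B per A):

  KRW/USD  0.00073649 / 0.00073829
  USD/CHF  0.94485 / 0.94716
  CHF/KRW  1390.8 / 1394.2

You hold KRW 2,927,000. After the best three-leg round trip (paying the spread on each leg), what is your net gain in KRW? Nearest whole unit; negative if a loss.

Net profit: KRW 75,253

Best loop KRW → CHF → USD → KRW:
KRW 2,927,000 ÷ 1394.2 (buy CHF at ask) = CHF 2,099.41
CHF 2,099.41 ÷ 0.94716 (buy USD at ask) = USD 2,216.53
USD 2,216.53 ÷ 0.00073829 (buy KRW at ask) = KRW 3,002,253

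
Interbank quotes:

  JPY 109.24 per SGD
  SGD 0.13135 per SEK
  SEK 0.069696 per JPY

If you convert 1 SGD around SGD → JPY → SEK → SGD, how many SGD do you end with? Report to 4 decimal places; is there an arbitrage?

Around SGD → JPY → SEK → SGD: 1 × 109.24 × 0.069696 × 0.13135 = 1.000045
Product ≈ 1 (deviation 0.005%, within rounding noise).

1.0000 (no arbitrage)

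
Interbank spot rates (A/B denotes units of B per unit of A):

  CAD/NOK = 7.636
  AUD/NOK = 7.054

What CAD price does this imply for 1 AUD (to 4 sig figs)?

AUD/CAD = 0.9238

1 AUD × 7.054 = 7.054 NOK
7.054 NOK ÷ 7.636 = 0.923782 CAD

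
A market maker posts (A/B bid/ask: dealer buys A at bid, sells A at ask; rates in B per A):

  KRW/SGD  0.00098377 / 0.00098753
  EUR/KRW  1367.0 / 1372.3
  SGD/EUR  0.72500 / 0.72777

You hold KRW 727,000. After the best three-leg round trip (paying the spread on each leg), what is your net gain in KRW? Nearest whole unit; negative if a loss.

Net profit: KRW 10,125

Best loop KRW → EUR → SGD → KRW:
KRW 727,000 ÷ 1372.3 (buy EUR at ask) = EUR 529.77
EUR 529.77 ÷ 0.72777 (buy SGD at ask) = SGD 727.93
SGD 727.93 ÷ 0.00098753 (buy KRW at ask) = KRW 737,125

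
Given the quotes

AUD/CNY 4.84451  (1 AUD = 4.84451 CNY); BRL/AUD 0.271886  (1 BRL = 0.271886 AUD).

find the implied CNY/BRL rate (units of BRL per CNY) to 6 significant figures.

CNY/BRL = 0.759212

1 CNY ÷ 4.84451 = 0.206419 AUD
0.206419 AUD ÷ 0.271886 = 0.759212 BRL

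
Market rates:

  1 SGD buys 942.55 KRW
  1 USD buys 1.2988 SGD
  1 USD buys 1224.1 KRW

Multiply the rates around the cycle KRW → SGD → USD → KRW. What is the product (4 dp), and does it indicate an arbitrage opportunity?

0.9999 (no arbitrage)

Around KRW → SGD → USD → KRW: 1 ÷ 942.55 ÷ 1.2988 × 1224.1 = 0.999931
Product ≈ 1 (deviation 0.007%, within rounding noise).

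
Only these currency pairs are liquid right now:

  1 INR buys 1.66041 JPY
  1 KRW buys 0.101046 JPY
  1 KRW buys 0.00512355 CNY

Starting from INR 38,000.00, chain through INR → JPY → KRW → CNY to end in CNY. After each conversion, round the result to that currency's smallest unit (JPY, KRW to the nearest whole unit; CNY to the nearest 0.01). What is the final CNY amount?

INR 38,000.00 × 1.66041 = JPY 63,096
JPY 63,096 ÷ 0.101046 = KRW 624,428
KRW 624,428 × 0.00512355 = CNY 3,199.29

CNY 3,199.29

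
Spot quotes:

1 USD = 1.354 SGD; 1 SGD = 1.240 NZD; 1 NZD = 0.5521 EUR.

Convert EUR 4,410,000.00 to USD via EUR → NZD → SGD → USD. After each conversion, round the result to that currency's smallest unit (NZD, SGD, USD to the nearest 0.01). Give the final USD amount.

USD 4,757,518.57

EUR 4,410,000.00 ÷ 0.5521 = NZD 7,987,683.39
NZD 7,987,683.39 ÷ 1.240 = SGD 6,441,680.15
SGD 6,441,680.15 ÷ 1.354 = USD 4,757,518.57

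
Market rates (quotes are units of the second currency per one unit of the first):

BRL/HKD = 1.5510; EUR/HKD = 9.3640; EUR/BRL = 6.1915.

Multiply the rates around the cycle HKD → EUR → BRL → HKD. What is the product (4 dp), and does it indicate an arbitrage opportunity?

Around HKD → EUR → BRL → HKD: 1 ÷ 9.3640 × 6.1915 × 1.5510 = 1.025525
Product > 1; profitable direction is HKD → EUR → BRL → HKD.

1.0255 (arbitrage exists)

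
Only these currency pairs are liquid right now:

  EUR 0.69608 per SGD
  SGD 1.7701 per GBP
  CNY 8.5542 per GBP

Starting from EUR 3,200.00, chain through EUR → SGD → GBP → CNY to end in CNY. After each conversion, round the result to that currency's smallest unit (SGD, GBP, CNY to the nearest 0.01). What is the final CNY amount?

CNY 22,216.28

EUR 3,200.00 ÷ 0.69608 = SGD 4,597.17
SGD 4,597.17 ÷ 1.7701 = GBP 2,597.12
GBP 2,597.12 × 8.5542 = CNY 22,216.28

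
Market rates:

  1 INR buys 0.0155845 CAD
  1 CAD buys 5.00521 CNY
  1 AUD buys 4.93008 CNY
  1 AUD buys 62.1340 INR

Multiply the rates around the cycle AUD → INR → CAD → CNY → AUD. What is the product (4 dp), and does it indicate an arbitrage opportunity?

0.9831 (arbitrage exists)

Around AUD → INR → CAD → CNY → AUD: 1 × 62.1340 × 0.0155845 × 5.00521 ÷ 4.93008 = 0.983084
Product < 1; profitable direction is AUD → CNY → CAD → INR → AUD.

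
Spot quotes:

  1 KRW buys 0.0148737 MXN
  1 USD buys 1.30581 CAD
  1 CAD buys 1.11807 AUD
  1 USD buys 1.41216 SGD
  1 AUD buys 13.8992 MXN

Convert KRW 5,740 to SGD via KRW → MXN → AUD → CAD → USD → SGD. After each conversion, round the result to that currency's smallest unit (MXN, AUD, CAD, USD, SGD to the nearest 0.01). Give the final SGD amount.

KRW 5,740 × 0.0148737 = MXN 85.38
MXN 85.38 ÷ 13.8992 = AUD 6.14
AUD 6.14 ÷ 1.11807 = CAD 5.49
CAD 5.49 ÷ 1.30581 = USD 4.20
USD 4.20 × 1.41216 = SGD 5.93

SGD 5.93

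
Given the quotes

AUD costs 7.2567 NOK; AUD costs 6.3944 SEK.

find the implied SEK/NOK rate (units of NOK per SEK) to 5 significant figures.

SEK/NOK = 1.1349

1 SEK ÷ 6.3944 = 0.156387 AUD
0.156387 AUD × 7.2567 = 1.13485 NOK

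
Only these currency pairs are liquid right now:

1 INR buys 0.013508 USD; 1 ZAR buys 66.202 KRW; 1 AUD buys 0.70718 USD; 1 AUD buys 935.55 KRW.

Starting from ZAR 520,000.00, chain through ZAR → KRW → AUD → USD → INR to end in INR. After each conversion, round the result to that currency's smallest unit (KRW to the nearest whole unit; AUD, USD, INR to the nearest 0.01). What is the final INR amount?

INR 1,926,399.91

ZAR 520,000.00 × 66.202 = KRW 34,425,040
KRW 34,425,040 ÷ 935.55 = AUD 36,796.58
AUD 36,796.58 × 0.70718 = USD 26,021.81
USD 26,021.81 ÷ 0.013508 = INR 1,926,399.91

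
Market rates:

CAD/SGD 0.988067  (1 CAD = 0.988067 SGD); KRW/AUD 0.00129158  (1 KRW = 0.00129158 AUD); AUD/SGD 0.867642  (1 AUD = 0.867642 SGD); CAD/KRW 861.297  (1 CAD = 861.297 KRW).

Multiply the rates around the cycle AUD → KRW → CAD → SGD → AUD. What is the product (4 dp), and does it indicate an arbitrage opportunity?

Around AUD → KRW → CAD → SGD → AUD: 1 ÷ 0.00129158 ÷ 861.297 × 0.988067 ÷ 0.867642 = 1.023697
Product > 1; profitable direction is AUD → KRW → CAD → SGD → AUD.

1.0237 (arbitrage exists)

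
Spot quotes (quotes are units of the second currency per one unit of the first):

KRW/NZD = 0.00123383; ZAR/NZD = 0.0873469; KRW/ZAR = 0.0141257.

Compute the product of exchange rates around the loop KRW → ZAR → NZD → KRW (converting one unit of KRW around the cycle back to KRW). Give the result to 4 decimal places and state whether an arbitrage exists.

Around KRW → ZAR → NZD → KRW: 1 × 0.0141257 × 0.0873469 ÷ 0.00123383 = 1.000005
Product ≈ 1 (deviation 0.000%, within rounding noise).

1.0000 (no arbitrage)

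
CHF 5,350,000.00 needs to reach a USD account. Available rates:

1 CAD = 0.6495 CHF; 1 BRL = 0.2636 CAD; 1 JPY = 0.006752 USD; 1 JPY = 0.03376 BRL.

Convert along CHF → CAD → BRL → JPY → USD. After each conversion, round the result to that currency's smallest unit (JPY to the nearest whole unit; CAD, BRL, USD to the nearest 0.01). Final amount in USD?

CHF 5,350,000.00 ÷ 0.6495 = CAD 8,237,105.47
CAD 8,237,105.47 ÷ 0.2636 = BRL 31,248,503.30
BRL 31,248,503.30 ÷ 0.03376 = JPY 925,607,325
JPY 925,607,325 × 0.006752 = USD 6,249,700.66

USD 6,249,700.66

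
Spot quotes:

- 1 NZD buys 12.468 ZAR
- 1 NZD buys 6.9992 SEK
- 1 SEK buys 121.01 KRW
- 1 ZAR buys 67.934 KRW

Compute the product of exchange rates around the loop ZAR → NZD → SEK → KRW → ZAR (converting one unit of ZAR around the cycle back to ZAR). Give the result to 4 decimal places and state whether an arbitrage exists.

Around ZAR → NZD → SEK → KRW → ZAR: 1 ÷ 12.468 × 6.9992 × 121.01 ÷ 67.934 = 0.999967
Product ≈ 1 (deviation 0.003%, within rounding noise).

1.0000 (no arbitrage)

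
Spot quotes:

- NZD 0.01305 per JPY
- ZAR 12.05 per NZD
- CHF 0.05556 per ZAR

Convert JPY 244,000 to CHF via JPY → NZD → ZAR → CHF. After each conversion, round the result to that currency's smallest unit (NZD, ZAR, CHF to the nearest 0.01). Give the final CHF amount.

CHF 2,131.82

JPY 244,000 × 0.01305 = NZD 3,184.20
NZD 3,184.20 × 12.05 = ZAR 38,369.61
ZAR 38,369.61 × 0.05556 = CHF 2,131.82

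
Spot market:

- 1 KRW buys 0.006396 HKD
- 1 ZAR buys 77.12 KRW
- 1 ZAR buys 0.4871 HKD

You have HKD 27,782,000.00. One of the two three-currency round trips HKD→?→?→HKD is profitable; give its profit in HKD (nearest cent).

Profitable loop is HKD → ZAR → KRW → HKD:
HKD 27,782,000.00 ÷ 0.4871 = ZAR 57,035,516.32
ZAR 57,035,516.32 × 77.12 = KRW 4,398,579,019
KRW 4,398,579,019 × 0.006396 = HKD 28,133,311.40
Profit = HKD 28,133,311.40 − HKD 27,782,000.00

Profit: HKD 351,311.40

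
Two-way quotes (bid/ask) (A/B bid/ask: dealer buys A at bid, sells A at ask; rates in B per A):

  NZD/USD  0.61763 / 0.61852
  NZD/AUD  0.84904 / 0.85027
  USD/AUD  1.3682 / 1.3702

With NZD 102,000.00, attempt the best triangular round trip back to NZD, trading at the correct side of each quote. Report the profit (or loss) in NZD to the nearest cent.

Best loop NZD → AUD → USD → NZD:
NZD 102,000.00 × 0.84904 (sell NZD at bid) = AUD 86,602.08
AUD 86,602.08 ÷ 1.3702 (buy USD at ask) = USD 63,203.97
USD 63,203.97 ÷ 0.61852 (buy NZD at ask) = NZD 102,185.81

Net profit: NZD 185.81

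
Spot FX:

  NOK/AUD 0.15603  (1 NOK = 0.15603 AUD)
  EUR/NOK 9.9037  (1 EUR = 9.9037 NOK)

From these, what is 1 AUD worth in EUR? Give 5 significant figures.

AUD/EUR = 0.64713

1 AUD ÷ 0.15603 = 6.40902 NOK
6.40902 NOK ÷ 9.9037 = 0.647134 EUR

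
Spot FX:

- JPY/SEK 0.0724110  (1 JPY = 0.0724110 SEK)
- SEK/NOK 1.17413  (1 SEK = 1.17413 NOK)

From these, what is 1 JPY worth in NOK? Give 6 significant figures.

JPY/NOK = 0.0850199

1 JPY × 0.0724110 = 0.072411 SEK
0.072411 SEK × 1.17413 = 0.0850199 NOK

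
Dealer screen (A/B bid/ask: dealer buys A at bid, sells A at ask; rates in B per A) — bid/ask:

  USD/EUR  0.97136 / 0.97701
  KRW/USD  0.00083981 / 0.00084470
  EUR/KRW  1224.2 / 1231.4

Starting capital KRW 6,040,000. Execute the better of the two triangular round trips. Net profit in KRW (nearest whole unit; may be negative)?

Net result: KRW -8,149 (no profitable arbitrage after spreads)

Best loop KRW → USD → EUR → KRW:
KRW 6,040,000 × 0.00083981 (sell KRW at bid) = USD 5,072.45
USD 5,072.45 × 0.97136 (sell USD at bid) = EUR 4,927.18
EUR 4,927.18 × 1224.2 (sell EUR at bid) = KRW 6,031,851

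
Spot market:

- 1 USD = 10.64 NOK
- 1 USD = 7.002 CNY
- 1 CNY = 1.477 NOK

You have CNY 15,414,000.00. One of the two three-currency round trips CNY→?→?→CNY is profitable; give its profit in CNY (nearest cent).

Profitable loop is CNY → USD → NOK → CNY:
CNY 15,414,000.00 ÷ 7.002 = USD 2,201,371.04
USD 2,201,371.04 × 10.64 = NOK 23,422,587.83
NOK 23,422,587.83 ÷ 1.477 = CNY 15,858,217.90
Profit = CNY 15,858,217.90 − CNY 15,414,000.00

Profit: CNY 444,217.90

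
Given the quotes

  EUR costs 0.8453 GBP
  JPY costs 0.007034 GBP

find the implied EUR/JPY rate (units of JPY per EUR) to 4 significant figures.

1 EUR × 0.8453 = 0.8453 GBP
0.8453 GBP ÷ 0.007034 = 120.173 JPY

EUR/JPY = 120.2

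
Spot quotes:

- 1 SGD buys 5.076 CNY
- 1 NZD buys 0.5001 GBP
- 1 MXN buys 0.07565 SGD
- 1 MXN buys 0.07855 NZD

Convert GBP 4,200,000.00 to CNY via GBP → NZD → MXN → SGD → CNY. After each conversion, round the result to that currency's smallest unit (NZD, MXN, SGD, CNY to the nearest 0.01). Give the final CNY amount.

GBP 4,200,000.00 ÷ 0.5001 = NZD 8,398,320.34
NZD 8,398,320.34 ÷ 0.07855 = MXN 106,916,872.57
MXN 106,916,872.57 × 0.07565 = SGD 8,088,261.41
SGD 8,088,261.41 × 5.076 = CNY 41,056,014.92

CNY 41,056,014.92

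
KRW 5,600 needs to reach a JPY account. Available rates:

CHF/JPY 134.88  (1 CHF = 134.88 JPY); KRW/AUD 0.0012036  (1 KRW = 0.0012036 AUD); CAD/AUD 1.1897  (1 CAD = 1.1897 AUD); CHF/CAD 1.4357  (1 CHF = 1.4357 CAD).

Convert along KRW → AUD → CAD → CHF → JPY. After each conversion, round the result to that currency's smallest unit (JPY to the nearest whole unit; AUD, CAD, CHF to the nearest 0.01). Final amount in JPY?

JPY 533

KRW 5,600 × 0.0012036 = AUD 6.74
AUD 6.74 ÷ 1.1897 = CAD 5.67
CAD 5.67 ÷ 1.4357 = CHF 3.95
CHF 3.95 × 134.88 = JPY 533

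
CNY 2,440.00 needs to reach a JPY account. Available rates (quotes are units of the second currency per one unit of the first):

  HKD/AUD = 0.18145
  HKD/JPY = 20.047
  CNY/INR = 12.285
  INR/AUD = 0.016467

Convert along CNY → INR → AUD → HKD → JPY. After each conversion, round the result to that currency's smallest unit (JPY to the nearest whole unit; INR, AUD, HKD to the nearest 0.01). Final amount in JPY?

JPY 54,534

CNY 2,440.00 × 12.285 = INR 29,975.40
INR 29,975.40 × 0.016467 = AUD 493.60
AUD 493.60 ÷ 0.18145 = HKD 2,720.31
HKD 2,720.31 × 20.047 = JPY 54,534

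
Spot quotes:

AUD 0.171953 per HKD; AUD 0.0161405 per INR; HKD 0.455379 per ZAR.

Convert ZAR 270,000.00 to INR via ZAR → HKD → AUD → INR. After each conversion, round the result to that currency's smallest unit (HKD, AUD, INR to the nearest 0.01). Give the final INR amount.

INR 1,309,873.92

ZAR 270,000.00 × 0.455379 = HKD 122,952.33
HKD 122,952.33 × 0.171953 = AUD 21,142.02
AUD 21,142.02 ÷ 0.0161405 = INR 1,309,873.92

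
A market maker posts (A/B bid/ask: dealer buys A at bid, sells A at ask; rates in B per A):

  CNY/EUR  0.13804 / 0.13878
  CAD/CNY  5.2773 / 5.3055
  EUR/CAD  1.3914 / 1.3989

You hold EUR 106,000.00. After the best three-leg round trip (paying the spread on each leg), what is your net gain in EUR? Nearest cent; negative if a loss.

Best loop EUR → CAD → CNY → EUR:
EUR 106,000.00 × 1.3914 (sell EUR at bid) = CAD 147,488.40
CAD 147,488.40 × 5.2773 (sell CAD at bid) = CNY 778,340.53
CNY 778,340.53 × 0.13804 (sell CNY at bid) = EUR 107,442.13

Net profit: EUR 1,442.13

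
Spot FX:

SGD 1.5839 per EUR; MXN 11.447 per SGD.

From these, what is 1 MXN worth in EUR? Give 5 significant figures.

MXN/EUR = 0.055154

1 MXN ÷ 11.447 = 0.0873591 SGD
0.0873591 SGD ÷ 1.5839 = 0.0551545 EUR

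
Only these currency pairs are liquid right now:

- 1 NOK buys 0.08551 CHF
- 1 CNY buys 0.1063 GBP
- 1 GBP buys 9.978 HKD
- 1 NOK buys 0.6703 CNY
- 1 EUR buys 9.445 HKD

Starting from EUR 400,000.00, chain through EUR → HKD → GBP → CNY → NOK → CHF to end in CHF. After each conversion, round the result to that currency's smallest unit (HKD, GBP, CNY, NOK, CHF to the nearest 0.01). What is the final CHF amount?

EUR 400,000.00 × 9.445 = HKD 3,778,000.00
HKD 3,778,000.00 ÷ 9.978 = GBP 378,632.99
GBP 378,632.99 ÷ 0.1063 = CNY 3,561,928.41
CNY 3,561,928.41 ÷ 0.6703 = NOK 5,313,931.69
NOK 5,313,931.69 × 0.08551 = CHF 454,394.30

CHF 454,394.30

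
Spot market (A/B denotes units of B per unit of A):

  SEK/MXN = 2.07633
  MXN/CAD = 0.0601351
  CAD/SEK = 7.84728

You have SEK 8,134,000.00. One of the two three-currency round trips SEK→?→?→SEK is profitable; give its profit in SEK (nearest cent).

Profitable loop is SEK → CAD → MXN → SEK:
SEK 8,134,000.00 ÷ 7.84728 = CAD 1,036,537.50
CAD 1,036,537.50 ÷ 0.0601351 = MXN 17,236,813.46
MXN 17,236,813.46 ÷ 2.07633 = SEK 8,301,577.04
Profit = SEK 8,301,577.04 − SEK 8,134,000.00

Profit: SEK 167,577.04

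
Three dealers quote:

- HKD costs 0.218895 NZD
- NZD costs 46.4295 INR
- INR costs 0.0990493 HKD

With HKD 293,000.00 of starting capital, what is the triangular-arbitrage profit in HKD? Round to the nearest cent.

Profit: HKD 1,950.33

Profitable loop is HKD → NZD → INR → HKD:
HKD 293,000.00 × 0.218895 = NZD 64,136.24
NZD 64,136.24 × 46.4295 = INR 2,977,813.32
INR 2,977,813.32 × 0.0990493 = HKD 294,950.33
Profit = HKD 294,950.33 − HKD 293,000.00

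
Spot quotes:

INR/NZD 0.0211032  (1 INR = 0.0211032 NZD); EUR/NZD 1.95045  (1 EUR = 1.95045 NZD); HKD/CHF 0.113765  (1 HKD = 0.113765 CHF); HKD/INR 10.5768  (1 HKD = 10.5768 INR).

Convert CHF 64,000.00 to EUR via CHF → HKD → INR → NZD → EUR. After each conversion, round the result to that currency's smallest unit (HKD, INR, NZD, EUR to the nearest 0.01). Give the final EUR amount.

CHF 64,000.00 ÷ 0.113765 = HKD 562,563.18
HKD 562,563.18 × 10.5768 = INR 5,950,118.24
INR 5,950,118.24 × 0.0211032 = NZD 125,566.54
NZD 125,566.54 ÷ 1.95045 = EUR 64,378.24

EUR 64,378.24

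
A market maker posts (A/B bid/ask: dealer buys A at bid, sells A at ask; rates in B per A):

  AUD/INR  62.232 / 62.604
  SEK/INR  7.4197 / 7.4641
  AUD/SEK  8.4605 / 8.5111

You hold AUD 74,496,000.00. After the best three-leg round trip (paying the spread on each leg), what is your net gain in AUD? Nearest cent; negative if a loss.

Net profit: AUD 202,734.99

Best loop AUD → SEK → INR → AUD:
AUD 74,496,000.00 × 8.4605 (sell AUD at bid) = SEK 630,273,408.00
SEK 630,273,408.00 × 7.4197 (sell SEK at bid) = INR 4,676,439,605.34
INR 4,676,439,605.34 ÷ 62.604 (buy AUD at ask) = AUD 74,698,734.99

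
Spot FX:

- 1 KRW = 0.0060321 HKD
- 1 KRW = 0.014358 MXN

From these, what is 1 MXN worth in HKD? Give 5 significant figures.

1 MXN ÷ 0.014358 = 69.6476 KRW
69.6476 KRW × 0.0060321 = 0.420121 HKD

MXN/HKD = 0.42012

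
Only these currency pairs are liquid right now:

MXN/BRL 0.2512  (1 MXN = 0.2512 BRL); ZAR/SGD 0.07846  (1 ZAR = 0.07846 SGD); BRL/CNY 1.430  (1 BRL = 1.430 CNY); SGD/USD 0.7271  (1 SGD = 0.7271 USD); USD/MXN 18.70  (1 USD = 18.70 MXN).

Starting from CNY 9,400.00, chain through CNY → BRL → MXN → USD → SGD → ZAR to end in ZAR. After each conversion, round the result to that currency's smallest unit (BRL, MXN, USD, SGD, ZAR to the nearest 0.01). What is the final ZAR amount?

ZAR 24,529.44

CNY 9,400.00 ÷ 1.430 = BRL 6,573.43
BRL 6,573.43 ÷ 0.2512 = MXN 26,168.11
MXN 26,168.11 ÷ 18.70 = USD 1,399.36
USD 1,399.36 ÷ 0.7271 = SGD 1,924.58
SGD 1,924.58 ÷ 0.07846 = ZAR 24,529.44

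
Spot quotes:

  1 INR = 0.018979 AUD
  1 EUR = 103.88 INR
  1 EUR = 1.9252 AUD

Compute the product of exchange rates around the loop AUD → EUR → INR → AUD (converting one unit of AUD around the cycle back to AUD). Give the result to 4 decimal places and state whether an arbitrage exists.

1.0241 (arbitrage exists)

Around AUD → EUR → INR → AUD: 1 ÷ 1.9252 × 103.88 × 0.018979 = 1.024069
Product > 1; profitable direction is AUD → EUR → INR → AUD.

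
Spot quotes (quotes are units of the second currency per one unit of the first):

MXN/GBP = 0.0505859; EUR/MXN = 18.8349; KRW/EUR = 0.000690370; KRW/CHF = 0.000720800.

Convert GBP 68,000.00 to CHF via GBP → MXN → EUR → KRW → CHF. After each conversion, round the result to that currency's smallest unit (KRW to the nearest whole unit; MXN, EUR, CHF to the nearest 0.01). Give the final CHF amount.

GBP 68,000.00 ÷ 0.0505859 = MXN 1,344,248.10
MXN 1,344,248.10 ÷ 18.8349 = EUR 71,370.07
EUR 71,370.07 ÷ 0.000690370 = KRW 103,379,449
KRW 103,379,449 × 0.000720800 = CHF 74,515.91

CHF 74,515.91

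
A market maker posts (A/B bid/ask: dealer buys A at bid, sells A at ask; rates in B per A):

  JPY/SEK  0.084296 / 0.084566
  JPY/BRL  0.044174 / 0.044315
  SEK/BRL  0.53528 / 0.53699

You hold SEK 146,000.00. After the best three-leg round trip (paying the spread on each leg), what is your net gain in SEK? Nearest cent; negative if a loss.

Best loop SEK → BRL → JPY → SEK:
SEK 146,000.00 × 0.53528 (sell SEK at bid) = BRL 78,150.88
BRL 78,150.88 ÷ 0.044315 (buy JPY at ask) = JPY 1,763,531
JPY 1,763,531 × 0.084296 (sell JPY at bid) = SEK 148,658.62

Net profit: SEK 2,658.62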